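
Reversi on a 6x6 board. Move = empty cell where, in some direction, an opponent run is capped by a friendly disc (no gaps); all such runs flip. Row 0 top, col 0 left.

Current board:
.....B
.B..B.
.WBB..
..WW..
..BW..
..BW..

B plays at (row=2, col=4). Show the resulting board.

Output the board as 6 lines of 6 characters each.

Answer: .....B
.B..B.
.WBBB.
..WB..
..BW..
..BW..

Derivation:
Place B at (2,4); scan 8 dirs for brackets.
Dir NW: first cell '.' (not opp) -> no flip
Dir N: first cell 'B' (not opp) -> no flip
Dir NE: first cell '.' (not opp) -> no flip
Dir W: first cell 'B' (not opp) -> no flip
Dir E: first cell '.' (not opp) -> no flip
Dir SW: opp run (3,3) capped by B -> flip
Dir S: first cell '.' (not opp) -> no flip
Dir SE: first cell '.' (not opp) -> no flip
All flips: (3,3)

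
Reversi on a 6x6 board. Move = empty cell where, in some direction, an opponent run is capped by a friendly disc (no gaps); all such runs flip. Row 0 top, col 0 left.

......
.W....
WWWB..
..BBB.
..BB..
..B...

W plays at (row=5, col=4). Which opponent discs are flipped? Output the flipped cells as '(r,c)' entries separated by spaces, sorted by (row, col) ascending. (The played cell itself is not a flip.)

Dir NW: opp run (4,3) (3,2) capped by W -> flip
Dir N: first cell '.' (not opp) -> no flip
Dir NE: first cell '.' (not opp) -> no flip
Dir W: first cell '.' (not opp) -> no flip
Dir E: first cell '.' (not opp) -> no flip
Dir SW: edge -> no flip
Dir S: edge -> no flip
Dir SE: edge -> no flip

Answer: (3,2) (4,3)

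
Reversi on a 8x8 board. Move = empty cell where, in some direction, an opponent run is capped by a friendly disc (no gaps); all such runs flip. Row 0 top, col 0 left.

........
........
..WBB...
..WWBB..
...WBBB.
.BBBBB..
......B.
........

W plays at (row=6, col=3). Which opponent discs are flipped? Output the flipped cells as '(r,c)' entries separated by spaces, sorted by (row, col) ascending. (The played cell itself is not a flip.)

Dir NW: opp run (5,2), next='.' -> no flip
Dir N: opp run (5,3) capped by W -> flip
Dir NE: opp run (5,4) (4,5), next='.' -> no flip
Dir W: first cell '.' (not opp) -> no flip
Dir E: first cell '.' (not opp) -> no flip
Dir SW: first cell '.' (not opp) -> no flip
Dir S: first cell '.' (not opp) -> no flip
Dir SE: first cell '.' (not opp) -> no flip

Answer: (5,3)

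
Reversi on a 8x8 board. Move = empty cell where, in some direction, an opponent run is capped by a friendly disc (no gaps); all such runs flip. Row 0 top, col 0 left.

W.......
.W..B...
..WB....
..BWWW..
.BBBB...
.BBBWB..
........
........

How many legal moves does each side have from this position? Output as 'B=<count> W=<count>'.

-- B to move --
(0,1): no bracket -> illegal
(0,2): no bracket -> illegal
(1,0): no bracket -> illegal
(1,2): flips 1 -> legal
(1,3): no bracket -> illegal
(2,0): no bracket -> illegal
(2,1): flips 1 -> legal
(2,4): flips 2 -> legal
(2,5): flips 1 -> legal
(2,6): flips 1 -> legal
(3,1): no bracket -> illegal
(3,6): flips 3 -> legal
(4,5): flips 1 -> legal
(4,6): no bracket -> illegal
(6,3): no bracket -> illegal
(6,4): flips 1 -> legal
(6,5): flips 1 -> legal
B mobility = 9
-- W to move --
(0,3): no bracket -> illegal
(0,4): no bracket -> illegal
(0,5): no bracket -> illegal
(1,2): flips 1 -> legal
(1,3): flips 1 -> legal
(1,5): no bracket -> illegal
(2,1): flips 2 -> legal
(2,4): flips 1 -> legal
(2,5): no bracket -> illegal
(3,0): no bracket -> illegal
(3,1): flips 1 -> legal
(4,0): no bracket -> illegal
(4,5): no bracket -> illegal
(4,6): no bracket -> illegal
(5,0): flips 3 -> legal
(5,6): flips 1 -> legal
(6,0): flips 2 -> legal
(6,1): flips 2 -> legal
(6,2): flips 5 -> legal
(6,3): flips 2 -> legal
(6,4): no bracket -> illegal
(6,5): no bracket -> illegal
(6,6): flips 2 -> legal
W mobility = 12

Answer: B=9 W=12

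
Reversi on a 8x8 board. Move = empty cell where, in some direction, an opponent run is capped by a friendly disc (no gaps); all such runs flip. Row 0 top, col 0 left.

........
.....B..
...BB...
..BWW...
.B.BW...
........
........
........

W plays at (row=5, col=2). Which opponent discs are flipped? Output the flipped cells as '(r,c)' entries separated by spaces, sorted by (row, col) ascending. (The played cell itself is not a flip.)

Answer: (4,3)

Derivation:
Dir NW: opp run (4,1), next='.' -> no flip
Dir N: first cell '.' (not opp) -> no flip
Dir NE: opp run (4,3) capped by W -> flip
Dir W: first cell '.' (not opp) -> no flip
Dir E: first cell '.' (not opp) -> no flip
Dir SW: first cell '.' (not opp) -> no flip
Dir S: first cell '.' (not opp) -> no flip
Dir SE: first cell '.' (not opp) -> no flip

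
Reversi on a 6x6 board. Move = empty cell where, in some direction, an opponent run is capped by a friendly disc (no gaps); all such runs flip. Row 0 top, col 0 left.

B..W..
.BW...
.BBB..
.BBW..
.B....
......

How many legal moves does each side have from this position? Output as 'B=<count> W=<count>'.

Answer: B=6 W=5

Derivation:
-- B to move --
(0,1): flips 1 -> legal
(0,2): flips 1 -> legal
(0,4): no bracket -> illegal
(1,3): flips 1 -> legal
(1,4): no bracket -> illegal
(2,4): no bracket -> illegal
(3,4): flips 1 -> legal
(4,2): no bracket -> illegal
(4,3): flips 1 -> legal
(4,4): flips 1 -> legal
B mobility = 6
-- W to move --
(0,1): no bracket -> illegal
(0,2): no bracket -> illegal
(1,0): flips 1 -> legal
(1,3): flips 1 -> legal
(1,4): no bracket -> illegal
(2,0): no bracket -> illegal
(2,4): no bracket -> illegal
(3,0): flips 3 -> legal
(3,4): flips 1 -> legal
(4,0): no bracket -> illegal
(4,2): flips 2 -> legal
(4,3): no bracket -> illegal
(5,0): no bracket -> illegal
(5,1): no bracket -> illegal
(5,2): no bracket -> illegal
W mobility = 5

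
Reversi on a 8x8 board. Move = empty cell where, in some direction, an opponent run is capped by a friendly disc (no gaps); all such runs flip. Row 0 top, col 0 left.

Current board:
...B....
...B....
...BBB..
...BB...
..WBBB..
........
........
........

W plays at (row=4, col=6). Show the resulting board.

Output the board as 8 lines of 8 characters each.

Answer: ...B....
...B....
...BBB..
...BB...
..WWWWW.
........
........
........

Derivation:
Place W at (4,6); scan 8 dirs for brackets.
Dir NW: first cell '.' (not opp) -> no flip
Dir N: first cell '.' (not opp) -> no flip
Dir NE: first cell '.' (not opp) -> no flip
Dir W: opp run (4,5) (4,4) (4,3) capped by W -> flip
Dir E: first cell '.' (not opp) -> no flip
Dir SW: first cell '.' (not opp) -> no flip
Dir S: first cell '.' (not opp) -> no flip
Dir SE: first cell '.' (not opp) -> no flip
All flips: (4,3) (4,4) (4,5)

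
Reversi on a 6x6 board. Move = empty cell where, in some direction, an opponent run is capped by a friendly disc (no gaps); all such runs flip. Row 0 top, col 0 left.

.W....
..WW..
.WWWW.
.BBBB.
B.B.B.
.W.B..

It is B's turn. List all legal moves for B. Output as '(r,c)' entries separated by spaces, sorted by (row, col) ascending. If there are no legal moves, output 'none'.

(0,0): no bracket -> illegal
(0,2): flips 2 -> legal
(0,3): flips 2 -> legal
(0,4): flips 2 -> legal
(1,0): flips 1 -> legal
(1,1): flips 2 -> legal
(1,4): flips 2 -> legal
(1,5): flips 1 -> legal
(2,0): no bracket -> illegal
(2,5): no bracket -> illegal
(3,0): no bracket -> illegal
(3,5): no bracket -> illegal
(4,1): no bracket -> illegal
(5,0): no bracket -> illegal
(5,2): no bracket -> illegal

Answer: (0,2) (0,3) (0,4) (1,0) (1,1) (1,4) (1,5)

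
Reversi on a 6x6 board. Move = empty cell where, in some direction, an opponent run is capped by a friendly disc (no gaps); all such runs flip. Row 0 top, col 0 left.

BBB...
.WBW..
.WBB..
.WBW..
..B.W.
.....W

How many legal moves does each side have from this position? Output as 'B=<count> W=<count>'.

-- B to move --
(0,3): flips 1 -> legal
(0,4): flips 1 -> legal
(1,0): flips 2 -> legal
(1,4): flips 1 -> legal
(2,0): flips 3 -> legal
(2,4): flips 2 -> legal
(3,0): flips 2 -> legal
(3,4): flips 1 -> legal
(3,5): no bracket -> illegal
(4,0): flips 1 -> legal
(4,1): flips 3 -> legal
(4,3): flips 1 -> legal
(4,5): no bracket -> illegal
(5,3): no bracket -> illegal
(5,4): no bracket -> illegal
B mobility = 11
-- W to move --
(0,3): flips 1 -> legal
(1,0): no bracket -> illegal
(1,4): no bracket -> illegal
(2,4): flips 2 -> legal
(3,4): no bracket -> illegal
(4,1): no bracket -> illegal
(4,3): flips 1 -> legal
(5,1): flips 1 -> legal
(5,2): no bracket -> illegal
(5,3): flips 1 -> legal
W mobility = 5

Answer: B=11 W=5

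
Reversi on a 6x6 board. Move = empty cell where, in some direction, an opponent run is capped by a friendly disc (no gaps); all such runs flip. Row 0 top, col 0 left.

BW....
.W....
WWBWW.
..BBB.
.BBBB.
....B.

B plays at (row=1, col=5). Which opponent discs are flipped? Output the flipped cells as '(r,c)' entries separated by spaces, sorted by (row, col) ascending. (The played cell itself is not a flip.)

Dir NW: first cell '.' (not opp) -> no flip
Dir N: first cell '.' (not opp) -> no flip
Dir NE: edge -> no flip
Dir W: first cell '.' (not opp) -> no flip
Dir E: edge -> no flip
Dir SW: opp run (2,4) capped by B -> flip
Dir S: first cell '.' (not opp) -> no flip
Dir SE: edge -> no flip

Answer: (2,4)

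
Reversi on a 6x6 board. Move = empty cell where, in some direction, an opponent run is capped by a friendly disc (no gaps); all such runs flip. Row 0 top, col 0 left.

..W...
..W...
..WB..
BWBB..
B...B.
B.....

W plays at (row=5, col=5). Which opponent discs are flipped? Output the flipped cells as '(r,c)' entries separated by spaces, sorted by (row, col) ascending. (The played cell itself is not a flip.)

Answer: (3,3) (4,4)

Derivation:
Dir NW: opp run (4,4) (3,3) capped by W -> flip
Dir N: first cell '.' (not opp) -> no flip
Dir NE: edge -> no flip
Dir W: first cell '.' (not opp) -> no flip
Dir E: edge -> no flip
Dir SW: edge -> no flip
Dir S: edge -> no flip
Dir SE: edge -> no flip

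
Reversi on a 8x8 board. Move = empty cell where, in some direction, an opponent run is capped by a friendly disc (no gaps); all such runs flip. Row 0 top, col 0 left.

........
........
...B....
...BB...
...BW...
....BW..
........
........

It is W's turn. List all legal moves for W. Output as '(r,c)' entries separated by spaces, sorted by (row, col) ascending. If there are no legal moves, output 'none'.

Answer: (2,2) (2,4) (4,2) (5,3) (6,4)

Derivation:
(1,2): no bracket -> illegal
(1,3): no bracket -> illegal
(1,4): no bracket -> illegal
(2,2): flips 1 -> legal
(2,4): flips 1 -> legal
(2,5): no bracket -> illegal
(3,2): no bracket -> illegal
(3,5): no bracket -> illegal
(4,2): flips 1 -> legal
(4,5): no bracket -> illegal
(5,2): no bracket -> illegal
(5,3): flips 1 -> legal
(6,3): no bracket -> illegal
(6,4): flips 1 -> legal
(6,5): no bracket -> illegal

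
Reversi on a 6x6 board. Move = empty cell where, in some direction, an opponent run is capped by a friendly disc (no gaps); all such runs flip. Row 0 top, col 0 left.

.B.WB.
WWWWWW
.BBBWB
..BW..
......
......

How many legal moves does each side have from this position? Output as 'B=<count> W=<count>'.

-- B to move --
(0,0): flips 1 -> legal
(0,2): flips 2 -> legal
(0,5): flips 2 -> legal
(2,0): no bracket -> illegal
(3,4): flips 3 -> legal
(3,5): no bracket -> illegal
(4,2): no bracket -> illegal
(4,3): flips 1 -> legal
(4,4): flips 1 -> legal
B mobility = 6
-- W to move --
(0,0): no bracket -> illegal
(0,2): no bracket -> illegal
(0,5): flips 1 -> legal
(2,0): flips 3 -> legal
(3,0): flips 1 -> legal
(3,1): flips 3 -> legal
(3,4): flips 1 -> legal
(3,5): flips 1 -> legal
(4,1): flips 2 -> legal
(4,2): flips 2 -> legal
(4,3): flips 2 -> legal
W mobility = 9

Answer: B=6 W=9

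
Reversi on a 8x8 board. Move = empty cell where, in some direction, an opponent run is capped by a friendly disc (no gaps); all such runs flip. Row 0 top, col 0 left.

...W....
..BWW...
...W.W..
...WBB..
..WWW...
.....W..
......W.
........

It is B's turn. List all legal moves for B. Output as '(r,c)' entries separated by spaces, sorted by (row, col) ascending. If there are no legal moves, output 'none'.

(0,2): no bracket -> illegal
(0,4): no bracket -> illegal
(0,5): no bracket -> illegal
(1,5): flips 3 -> legal
(1,6): flips 1 -> legal
(2,2): no bracket -> illegal
(2,4): no bracket -> illegal
(2,6): no bracket -> illegal
(3,1): no bracket -> illegal
(3,2): flips 1 -> legal
(3,6): no bracket -> illegal
(4,1): no bracket -> illegal
(4,5): no bracket -> illegal
(4,6): no bracket -> illegal
(5,1): no bracket -> illegal
(5,2): flips 1 -> legal
(5,3): flips 1 -> legal
(5,4): flips 1 -> legal
(5,6): no bracket -> illegal
(5,7): no bracket -> illegal
(6,4): no bracket -> illegal
(6,5): no bracket -> illegal
(6,7): no bracket -> illegal
(7,5): no bracket -> illegal
(7,6): no bracket -> illegal
(7,7): no bracket -> illegal

Answer: (1,5) (1,6) (3,2) (5,2) (5,3) (5,4)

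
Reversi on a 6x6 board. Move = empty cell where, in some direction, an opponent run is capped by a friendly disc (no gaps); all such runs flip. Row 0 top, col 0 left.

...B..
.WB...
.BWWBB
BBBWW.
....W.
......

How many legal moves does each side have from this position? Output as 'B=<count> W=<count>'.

-- B to move --
(0,0): no bracket -> illegal
(0,1): flips 1 -> legal
(0,2): no bracket -> illegal
(1,0): flips 1 -> legal
(1,3): flips 1 -> legal
(1,4): flips 1 -> legal
(2,0): no bracket -> illegal
(3,5): flips 2 -> legal
(4,2): flips 1 -> legal
(4,3): flips 1 -> legal
(4,5): flips 2 -> legal
(5,3): no bracket -> illegal
(5,4): flips 2 -> legal
(5,5): no bracket -> illegal
B mobility = 9
-- W to move --
(0,1): flips 1 -> legal
(0,2): flips 1 -> legal
(0,4): no bracket -> illegal
(1,0): no bracket -> illegal
(1,3): flips 1 -> legal
(1,4): flips 1 -> legal
(1,5): flips 1 -> legal
(2,0): flips 1 -> legal
(3,5): no bracket -> illegal
(4,0): flips 1 -> legal
(4,1): flips 3 -> legal
(4,2): flips 1 -> legal
(4,3): no bracket -> illegal
W mobility = 9

Answer: B=9 W=9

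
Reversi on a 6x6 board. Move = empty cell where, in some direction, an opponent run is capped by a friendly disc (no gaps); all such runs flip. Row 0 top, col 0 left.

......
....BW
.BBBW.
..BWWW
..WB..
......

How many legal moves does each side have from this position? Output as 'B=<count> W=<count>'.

-- B to move --
(0,4): no bracket -> illegal
(0,5): no bracket -> illegal
(1,3): no bracket -> illegal
(2,5): flips 2 -> legal
(3,1): no bracket -> illegal
(4,1): flips 1 -> legal
(4,4): flips 3 -> legal
(4,5): flips 1 -> legal
(5,1): no bracket -> illegal
(5,2): flips 1 -> legal
(5,3): no bracket -> illegal
B mobility = 5
-- W to move --
(0,3): no bracket -> illegal
(0,4): flips 1 -> legal
(0,5): no bracket -> illegal
(1,0): no bracket -> illegal
(1,1): flips 1 -> legal
(1,2): flips 3 -> legal
(1,3): flips 2 -> legal
(2,0): flips 3 -> legal
(2,5): no bracket -> illegal
(3,0): no bracket -> illegal
(3,1): flips 1 -> legal
(4,1): no bracket -> illegal
(4,4): flips 1 -> legal
(5,2): flips 1 -> legal
(5,3): flips 1 -> legal
(5,4): no bracket -> illegal
W mobility = 9

Answer: B=5 W=9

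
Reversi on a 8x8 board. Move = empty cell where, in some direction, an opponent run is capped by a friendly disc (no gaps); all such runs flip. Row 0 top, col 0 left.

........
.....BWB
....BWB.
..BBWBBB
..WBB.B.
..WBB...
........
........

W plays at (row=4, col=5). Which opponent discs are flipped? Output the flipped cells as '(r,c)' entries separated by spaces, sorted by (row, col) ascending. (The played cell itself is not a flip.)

Dir NW: first cell 'W' (not opp) -> no flip
Dir N: opp run (3,5) capped by W -> flip
Dir NE: opp run (3,6), next='.' -> no flip
Dir W: opp run (4,4) (4,3) capped by W -> flip
Dir E: opp run (4,6), next='.' -> no flip
Dir SW: opp run (5,4), next='.' -> no flip
Dir S: first cell '.' (not opp) -> no flip
Dir SE: first cell '.' (not opp) -> no flip

Answer: (3,5) (4,3) (4,4)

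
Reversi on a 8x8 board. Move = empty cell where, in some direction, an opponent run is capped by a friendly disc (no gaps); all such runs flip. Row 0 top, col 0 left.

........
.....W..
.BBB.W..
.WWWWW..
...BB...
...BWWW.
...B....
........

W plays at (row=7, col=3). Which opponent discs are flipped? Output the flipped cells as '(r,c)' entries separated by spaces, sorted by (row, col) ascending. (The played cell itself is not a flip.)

Dir NW: first cell '.' (not opp) -> no flip
Dir N: opp run (6,3) (5,3) (4,3) capped by W -> flip
Dir NE: first cell '.' (not opp) -> no flip
Dir W: first cell '.' (not opp) -> no flip
Dir E: first cell '.' (not opp) -> no flip
Dir SW: edge -> no flip
Dir S: edge -> no flip
Dir SE: edge -> no flip

Answer: (4,3) (5,3) (6,3)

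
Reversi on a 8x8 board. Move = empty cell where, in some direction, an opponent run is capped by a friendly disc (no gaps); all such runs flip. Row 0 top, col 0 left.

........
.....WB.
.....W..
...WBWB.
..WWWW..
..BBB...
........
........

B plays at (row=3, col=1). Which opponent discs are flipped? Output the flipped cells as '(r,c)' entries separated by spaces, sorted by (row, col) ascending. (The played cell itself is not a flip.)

Dir NW: first cell '.' (not opp) -> no flip
Dir N: first cell '.' (not opp) -> no flip
Dir NE: first cell '.' (not opp) -> no flip
Dir W: first cell '.' (not opp) -> no flip
Dir E: first cell '.' (not opp) -> no flip
Dir SW: first cell '.' (not opp) -> no flip
Dir S: first cell '.' (not opp) -> no flip
Dir SE: opp run (4,2) capped by B -> flip

Answer: (4,2)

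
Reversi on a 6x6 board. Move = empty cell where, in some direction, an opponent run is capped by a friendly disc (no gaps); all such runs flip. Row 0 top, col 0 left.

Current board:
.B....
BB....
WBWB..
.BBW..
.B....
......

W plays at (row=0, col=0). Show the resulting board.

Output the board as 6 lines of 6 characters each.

Answer: WB....
WW....
WBWB..
.BBW..
.B....
......

Derivation:
Place W at (0,0); scan 8 dirs for brackets.
Dir NW: edge -> no flip
Dir N: edge -> no flip
Dir NE: edge -> no flip
Dir W: edge -> no flip
Dir E: opp run (0,1), next='.' -> no flip
Dir SW: edge -> no flip
Dir S: opp run (1,0) capped by W -> flip
Dir SE: opp run (1,1) capped by W -> flip
All flips: (1,0) (1,1)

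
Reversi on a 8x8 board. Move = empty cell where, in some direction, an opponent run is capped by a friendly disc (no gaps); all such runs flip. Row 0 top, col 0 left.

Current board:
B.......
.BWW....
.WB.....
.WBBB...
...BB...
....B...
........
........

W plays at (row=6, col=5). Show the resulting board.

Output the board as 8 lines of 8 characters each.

Place W at (6,5); scan 8 dirs for brackets.
Dir NW: opp run (5,4) (4,3) (3,2) capped by W -> flip
Dir N: first cell '.' (not opp) -> no flip
Dir NE: first cell '.' (not opp) -> no flip
Dir W: first cell '.' (not opp) -> no flip
Dir E: first cell '.' (not opp) -> no flip
Dir SW: first cell '.' (not opp) -> no flip
Dir S: first cell '.' (not opp) -> no flip
Dir SE: first cell '.' (not opp) -> no flip
All flips: (3,2) (4,3) (5,4)

Answer: B.......
.BWW....
.WB.....
.WWBB...
...WB...
....W...
.....W..
........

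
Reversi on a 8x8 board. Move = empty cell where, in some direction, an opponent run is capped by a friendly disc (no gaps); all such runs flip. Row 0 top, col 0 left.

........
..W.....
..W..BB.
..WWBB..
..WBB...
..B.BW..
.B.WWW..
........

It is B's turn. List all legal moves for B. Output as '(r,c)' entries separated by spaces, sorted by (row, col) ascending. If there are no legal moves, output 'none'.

Answer: (0,2) (1,1) (2,1) (2,3) (3,1) (4,1) (5,6) (6,6) (7,2) (7,4) (7,6)

Derivation:
(0,1): no bracket -> illegal
(0,2): flips 4 -> legal
(0,3): no bracket -> illegal
(1,1): flips 2 -> legal
(1,3): no bracket -> illegal
(2,1): flips 1 -> legal
(2,3): flips 1 -> legal
(2,4): no bracket -> illegal
(3,1): flips 2 -> legal
(4,1): flips 1 -> legal
(4,5): no bracket -> illegal
(4,6): no bracket -> illegal
(5,1): no bracket -> illegal
(5,3): no bracket -> illegal
(5,6): flips 1 -> legal
(6,2): no bracket -> illegal
(6,6): flips 1 -> legal
(7,2): flips 1 -> legal
(7,3): no bracket -> illegal
(7,4): flips 2 -> legal
(7,5): no bracket -> illegal
(7,6): flips 1 -> legal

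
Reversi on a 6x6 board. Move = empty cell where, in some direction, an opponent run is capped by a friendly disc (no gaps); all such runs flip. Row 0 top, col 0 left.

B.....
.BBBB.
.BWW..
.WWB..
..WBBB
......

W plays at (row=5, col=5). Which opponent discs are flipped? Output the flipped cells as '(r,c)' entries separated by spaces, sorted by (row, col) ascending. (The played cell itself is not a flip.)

Answer: (3,3) (4,4)

Derivation:
Dir NW: opp run (4,4) (3,3) capped by W -> flip
Dir N: opp run (4,5), next='.' -> no flip
Dir NE: edge -> no flip
Dir W: first cell '.' (not opp) -> no flip
Dir E: edge -> no flip
Dir SW: edge -> no flip
Dir S: edge -> no flip
Dir SE: edge -> no flip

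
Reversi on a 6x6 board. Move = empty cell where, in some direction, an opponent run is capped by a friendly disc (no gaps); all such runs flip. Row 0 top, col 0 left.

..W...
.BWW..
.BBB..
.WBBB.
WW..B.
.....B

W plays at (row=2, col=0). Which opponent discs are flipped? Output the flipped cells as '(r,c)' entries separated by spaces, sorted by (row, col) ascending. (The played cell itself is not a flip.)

Dir NW: edge -> no flip
Dir N: first cell '.' (not opp) -> no flip
Dir NE: opp run (1,1) capped by W -> flip
Dir W: edge -> no flip
Dir E: opp run (2,1) (2,2) (2,3), next='.' -> no flip
Dir SW: edge -> no flip
Dir S: first cell '.' (not opp) -> no flip
Dir SE: first cell 'W' (not opp) -> no flip

Answer: (1,1)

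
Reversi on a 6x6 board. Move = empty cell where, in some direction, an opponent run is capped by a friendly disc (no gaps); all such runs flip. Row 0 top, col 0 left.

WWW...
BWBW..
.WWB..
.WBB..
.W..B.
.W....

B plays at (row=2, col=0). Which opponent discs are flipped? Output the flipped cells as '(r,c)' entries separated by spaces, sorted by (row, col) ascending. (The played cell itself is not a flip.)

Dir NW: edge -> no flip
Dir N: first cell 'B' (not opp) -> no flip
Dir NE: opp run (1,1) (0,2), next=edge -> no flip
Dir W: edge -> no flip
Dir E: opp run (2,1) (2,2) capped by B -> flip
Dir SW: edge -> no flip
Dir S: first cell '.' (not opp) -> no flip
Dir SE: opp run (3,1), next='.' -> no flip

Answer: (2,1) (2,2)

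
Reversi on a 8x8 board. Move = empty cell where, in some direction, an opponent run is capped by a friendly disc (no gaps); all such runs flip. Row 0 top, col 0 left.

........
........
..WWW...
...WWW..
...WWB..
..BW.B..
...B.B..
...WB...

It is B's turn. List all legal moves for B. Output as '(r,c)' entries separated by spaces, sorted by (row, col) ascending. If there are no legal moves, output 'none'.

Answer: (1,1) (1,2) (1,3) (2,5) (4,2) (5,4) (7,2)

Derivation:
(1,1): flips 3 -> legal
(1,2): flips 2 -> legal
(1,3): flips 4 -> legal
(1,4): no bracket -> illegal
(1,5): no bracket -> illegal
(2,1): no bracket -> illegal
(2,5): flips 3 -> legal
(2,6): no bracket -> illegal
(3,1): no bracket -> illegal
(3,2): no bracket -> illegal
(3,6): no bracket -> illegal
(4,2): flips 2 -> legal
(4,6): no bracket -> illegal
(5,4): flips 1 -> legal
(6,2): no bracket -> illegal
(6,4): no bracket -> illegal
(7,2): flips 1 -> legal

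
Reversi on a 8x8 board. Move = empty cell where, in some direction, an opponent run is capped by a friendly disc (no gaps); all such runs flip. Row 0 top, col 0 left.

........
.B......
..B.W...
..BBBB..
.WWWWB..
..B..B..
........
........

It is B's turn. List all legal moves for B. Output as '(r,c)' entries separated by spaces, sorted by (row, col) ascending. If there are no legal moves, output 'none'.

Answer: (1,3) (1,4) (1,5) (3,0) (4,0) (5,0) (5,1) (5,3) (5,4)

Derivation:
(1,3): flips 1 -> legal
(1,4): flips 1 -> legal
(1,5): flips 1 -> legal
(2,3): no bracket -> illegal
(2,5): no bracket -> illegal
(3,0): flips 1 -> legal
(3,1): no bracket -> illegal
(4,0): flips 4 -> legal
(5,0): flips 1 -> legal
(5,1): flips 1 -> legal
(5,3): flips 2 -> legal
(5,4): flips 2 -> legal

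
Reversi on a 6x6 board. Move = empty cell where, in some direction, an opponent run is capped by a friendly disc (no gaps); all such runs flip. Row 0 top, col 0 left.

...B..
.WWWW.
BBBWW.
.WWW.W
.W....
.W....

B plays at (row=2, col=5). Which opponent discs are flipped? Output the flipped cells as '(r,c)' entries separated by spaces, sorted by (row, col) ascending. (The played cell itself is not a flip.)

Answer: (1,4) (2,3) (2,4)

Derivation:
Dir NW: opp run (1,4) capped by B -> flip
Dir N: first cell '.' (not opp) -> no flip
Dir NE: edge -> no flip
Dir W: opp run (2,4) (2,3) capped by B -> flip
Dir E: edge -> no flip
Dir SW: first cell '.' (not opp) -> no flip
Dir S: opp run (3,5), next='.' -> no flip
Dir SE: edge -> no flip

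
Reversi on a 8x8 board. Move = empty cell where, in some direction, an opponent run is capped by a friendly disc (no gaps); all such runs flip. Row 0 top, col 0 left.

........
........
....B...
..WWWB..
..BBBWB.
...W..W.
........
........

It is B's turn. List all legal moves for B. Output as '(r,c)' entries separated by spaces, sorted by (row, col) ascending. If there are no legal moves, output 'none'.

Answer: (2,1) (2,2) (2,3) (2,5) (3,1) (5,5) (6,2) (6,3) (6,4) (6,6)

Derivation:
(2,1): flips 1 -> legal
(2,2): flips 2 -> legal
(2,3): flips 1 -> legal
(2,5): flips 1 -> legal
(3,1): flips 3 -> legal
(3,6): no bracket -> illegal
(4,1): no bracket -> illegal
(4,7): no bracket -> illegal
(5,2): no bracket -> illegal
(5,4): no bracket -> illegal
(5,5): flips 1 -> legal
(5,7): no bracket -> illegal
(6,2): flips 1 -> legal
(6,3): flips 1 -> legal
(6,4): flips 1 -> legal
(6,5): no bracket -> illegal
(6,6): flips 1 -> legal
(6,7): no bracket -> illegal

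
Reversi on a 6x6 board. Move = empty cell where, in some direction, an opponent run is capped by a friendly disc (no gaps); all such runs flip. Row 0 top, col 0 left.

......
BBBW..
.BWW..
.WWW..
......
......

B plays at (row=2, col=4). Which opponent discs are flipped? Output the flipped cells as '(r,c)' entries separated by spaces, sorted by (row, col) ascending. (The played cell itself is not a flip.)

Answer: (2,2) (2,3)

Derivation:
Dir NW: opp run (1,3), next='.' -> no flip
Dir N: first cell '.' (not opp) -> no flip
Dir NE: first cell '.' (not opp) -> no flip
Dir W: opp run (2,3) (2,2) capped by B -> flip
Dir E: first cell '.' (not opp) -> no flip
Dir SW: opp run (3,3), next='.' -> no flip
Dir S: first cell '.' (not opp) -> no flip
Dir SE: first cell '.' (not opp) -> no flip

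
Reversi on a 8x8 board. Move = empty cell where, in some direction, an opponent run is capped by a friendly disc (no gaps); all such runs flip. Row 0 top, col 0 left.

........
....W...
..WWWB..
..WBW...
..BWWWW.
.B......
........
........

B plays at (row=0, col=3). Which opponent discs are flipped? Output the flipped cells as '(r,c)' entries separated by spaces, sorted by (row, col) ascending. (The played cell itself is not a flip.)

Dir NW: edge -> no flip
Dir N: edge -> no flip
Dir NE: edge -> no flip
Dir W: first cell '.' (not opp) -> no flip
Dir E: first cell '.' (not opp) -> no flip
Dir SW: first cell '.' (not opp) -> no flip
Dir S: first cell '.' (not opp) -> no flip
Dir SE: opp run (1,4) capped by B -> flip

Answer: (1,4)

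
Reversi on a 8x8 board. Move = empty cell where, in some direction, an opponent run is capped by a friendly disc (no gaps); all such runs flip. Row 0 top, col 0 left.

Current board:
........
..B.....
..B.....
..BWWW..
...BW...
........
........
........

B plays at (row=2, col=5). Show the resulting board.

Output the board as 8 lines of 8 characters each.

Answer: ........
..B.....
..B..B..
..BWBW..
...BW...
........
........
........

Derivation:
Place B at (2,5); scan 8 dirs for brackets.
Dir NW: first cell '.' (not opp) -> no flip
Dir N: first cell '.' (not opp) -> no flip
Dir NE: first cell '.' (not opp) -> no flip
Dir W: first cell '.' (not opp) -> no flip
Dir E: first cell '.' (not opp) -> no flip
Dir SW: opp run (3,4) capped by B -> flip
Dir S: opp run (3,5), next='.' -> no flip
Dir SE: first cell '.' (not opp) -> no flip
All flips: (3,4)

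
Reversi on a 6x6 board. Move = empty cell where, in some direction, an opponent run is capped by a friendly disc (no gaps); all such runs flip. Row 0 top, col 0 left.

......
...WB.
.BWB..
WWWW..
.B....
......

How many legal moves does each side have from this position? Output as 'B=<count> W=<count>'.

-- B to move --
(0,2): no bracket -> illegal
(0,3): flips 1 -> legal
(0,4): no bracket -> illegal
(1,1): no bracket -> illegal
(1,2): flips 1 -> legal
(2,0): no bracket -> illegal
(2,4): no bracket -> illegal
(3,4): no bracket -> illegal
(4,0): no bracket -> illegal
(4,2): no bracket -> illegal
(4,3): flips 2 -> legal
(4,4): no bracket -> illegal
B mobility = 3
-- W to move --
(0,3): no bracket -> illegal
(0,4): no bracket -> illegal
(0,5): flips 2 -> legal
(1,0): flips 1 -> legal
(1,1): flips 1 -> legal
(1,2): flips 1 -> legal
(1,5): flips 1 -> legal
(2,0): flips 1 -> legal
(2,4): flips 1 -> legal
(2,5): no bracket -> illegal
(3,4): no bracket -> illegal
(4,0): no bracket -> illegal
(4,2): no bracket -> illegal
(5,0): flips 1 -> legal
(5,1): flips 1 -> legal
(5,2): flips 1 -> legal
W mobility = 10

Answer: B=3 W=10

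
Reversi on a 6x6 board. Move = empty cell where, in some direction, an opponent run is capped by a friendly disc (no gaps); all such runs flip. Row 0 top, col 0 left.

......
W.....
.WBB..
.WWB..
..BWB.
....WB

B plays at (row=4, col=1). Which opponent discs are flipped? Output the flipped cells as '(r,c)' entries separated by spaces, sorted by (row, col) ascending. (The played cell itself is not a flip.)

Dir NW: first cell '.' (not opp) -> no flip
Dir N: opp run (3,1) (2,1), next='.' -> no flip
Dir NE: opp run (3,2) capped by B -> flip
Dir W: first cell '.' (not opp) -> no flip
Dir E: first cell 'B' (not opp) -> no flip
Dir SW: first cell '.' (not opp) -> no flip
Dir S: first cell '.' (not opp) -> no flip
Dir SE: first cell '.' (not opp) -> no flip

Answer: (3,2)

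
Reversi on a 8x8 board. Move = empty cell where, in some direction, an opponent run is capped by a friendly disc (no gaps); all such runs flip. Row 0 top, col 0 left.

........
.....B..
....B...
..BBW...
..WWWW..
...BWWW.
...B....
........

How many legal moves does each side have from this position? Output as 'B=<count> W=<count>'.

-- B to move --
(2,3): no bracket -> illegal
(2,5): no bracket -> illegal
(3,1): flips 1 -> legal
(3,5): flips 2 -> legal
(3,6): flips 2 -> legal
(4,1): no bracket -> illegal
(4,6): no bracket -> illegal
(4,7): no bracket -> illegal
(5,1): flips 1 -> legal
(5,2): flips 1 -> legal
(5,7): flips 3 -> legal
(6,4): flips 3 -> legal
(6,5): flips 2 -> legal
(6,6): flips 2 -> legal
(6,7): no bracket -> illegal
B mobility = 9
-- W to move --
(0,4): no bracket -> illegal
(0,5): no bracket -> illegal
(0,6): flips 3 -> legal
(1,3): no bracket -> illegal
(1,4): flips 1 -> legal
(1,6): no bracket -> illegal
(2,1): flips 1 -> legal
(2,2): flips 2 -> legal
(2,3): flips 1 -> legal
(2,5): no bracket -> illegal
(2,6): no bracket -> illegal
(3,1): flips 2 -> legal
(3,5): no bracket -> illegal
(4,1): no bracket -> illegal
(5,2): flips 1 -> legal
(6,2): flips 1 -> legal
(6,4): flips 1 -> legal
(7,2): flips 1 -> legal
(7,3): flips 2 -> legal
(7,4): no bracket -> illegal
W mobility = 11

Answer: B=9 W=11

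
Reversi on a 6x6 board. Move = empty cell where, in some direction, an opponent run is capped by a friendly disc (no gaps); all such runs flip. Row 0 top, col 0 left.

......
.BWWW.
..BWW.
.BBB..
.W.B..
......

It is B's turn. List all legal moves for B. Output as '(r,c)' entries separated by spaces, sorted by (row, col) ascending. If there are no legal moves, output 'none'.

(0,1): no bracket -> illegal
(0,2): flips 1 -> legal
(0,3): flips 2 -> legal
(0,4): flips 1 -> legal
(0,5): flips 2 -> legal
(1,5): flips 4 -> legal
(2,1): no bracket -> illegal
(2,5): flips 2 -> legal
(3,0): no bracket -> illegal
(3,4): no bracket -> illegal
(3,5): no bracket -> illegal
(4,0): no bracket -> illegal
(4,2): no bracket -> illegal
(5,0): flips 1 -> legal
(5,1): flips 1 -> legal
(5,2): no bracket -> illegal

Answer: (0,2) (0,3) (0,4) (0,5) (1,5) (2,5) (5,0) (5,1)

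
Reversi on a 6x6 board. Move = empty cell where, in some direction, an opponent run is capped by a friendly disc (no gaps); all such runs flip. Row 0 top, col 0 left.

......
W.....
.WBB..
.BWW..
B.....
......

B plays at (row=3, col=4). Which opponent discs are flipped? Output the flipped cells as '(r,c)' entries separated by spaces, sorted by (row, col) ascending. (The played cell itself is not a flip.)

Dir NW: first cell 'B' (not opp) -> no flip
Dir N: first cell '.' (not opp) -> no flip
Dir NE: first cell '.' (not opp) -> no flip
Dir W: opp run (3,3) (3,2) capped by B -> flip
Dir E: first cell '.' (not opp) -> no flip
Dir SW: first cell '.' (not opp) -> no flip
Dir S: first cell '.' (not opp) -> no flip
Dir SE: first cell '.' (not opp) -> no flip

Answer: (3,2) (3,3)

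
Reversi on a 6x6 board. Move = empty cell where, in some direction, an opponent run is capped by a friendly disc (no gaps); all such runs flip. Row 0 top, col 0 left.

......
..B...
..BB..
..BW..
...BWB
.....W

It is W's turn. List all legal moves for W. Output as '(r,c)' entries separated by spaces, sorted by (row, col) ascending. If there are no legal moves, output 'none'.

(0,1): no bracket -> illegal
(0,2): no bracket -> illegal
(0,3): no bracket -> illegal
(1,1): flips 1 -> legal
(1,3): flips 1 -> legal
(1,4): no bracket -> illegal
(2,1): no bracket -> illegal
(2,4): no bracket -> illegal
(3,1): flips 1 -> legal
(3,4): no bracket -> illegal
(3,5): flips 1 -> legal
(4,1): no bracket -> illegal
(4,2): flips 1 -> legal
(5,2): no bracket -> illegal
(5,3): flips 1 -> legal
(5,4): no bracket -> illegal

Answer: (1,1) (1,3) (3,1) (3,5) (4,2) (5,3)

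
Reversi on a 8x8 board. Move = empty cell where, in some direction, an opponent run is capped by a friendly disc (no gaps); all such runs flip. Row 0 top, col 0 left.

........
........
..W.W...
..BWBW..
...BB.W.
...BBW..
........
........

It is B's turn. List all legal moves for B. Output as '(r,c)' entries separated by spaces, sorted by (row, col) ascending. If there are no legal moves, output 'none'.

Answer: (1,1) (1,2) (1,4) (2,3) (2,6) (3,6) (5,6) (6,6)

Derivation:
(1,1): flips 2 -> legal
(1,2): flips 1 -> legal
(1,3): no bracket -> illegal
(1,4): flips 1 -> legal
(1,5): no bracket -> illegal
(2,1): no bracket -> illegal
(2,3): flips 1 -> legal
(2,5): no bracket -> illegal
(2,6): flips 1 -> legal
(3,1): no bracket -> illegal
(3,6): flips 1 -> legal
(3,7): no bracket -> illegal
(4,2): no bracket -> illegal
(4,5): no bracket -> illegal
(4,7): no bracket -> illegal
(5,6): flips 1 -> legal
(5,7): no bracket -> illegal
(6,4): no bracket -> illegal
(6,5): no bracket -> illegal
(6,6): flips 1 -> legal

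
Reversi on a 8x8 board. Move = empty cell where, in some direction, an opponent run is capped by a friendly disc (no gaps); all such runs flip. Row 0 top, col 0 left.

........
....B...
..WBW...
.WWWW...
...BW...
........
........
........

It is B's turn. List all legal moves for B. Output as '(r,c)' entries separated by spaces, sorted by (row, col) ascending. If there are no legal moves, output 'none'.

(1,1): no bracket -> illegal
(1,2): no bracket -> illegal
(1,3): no bracket -> illegal
(1,5): no bracket -> illegal
(2,0): no bracket -> illegal
(2,1): flips 2 -> legal
(2,5): flips 2 -> legal
(3,0): no bracket -> illegal
(3,5): no bracket -> illegal
(4,0): no bracket -> illegal
(4,1): flips 1 -> legal
(4,2): no bracket -> illegal
(4,5): flips 2 -> legal
(5,3): no bracket -> illegal
(5,4): flips 3 -> legal
(5,5): no bracket -> illegal

Answer: (2,1) (2,5) (4,1) (4,5) (5,4)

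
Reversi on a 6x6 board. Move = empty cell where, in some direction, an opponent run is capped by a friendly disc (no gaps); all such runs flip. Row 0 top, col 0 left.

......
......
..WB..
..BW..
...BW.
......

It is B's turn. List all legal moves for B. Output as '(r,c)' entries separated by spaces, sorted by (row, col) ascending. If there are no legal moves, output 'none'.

Answer: (1,2) (2,1) (3,4) (4,5)

Derivation:
(1,1): no bracket -> illegal
(1,2): flips 1 -> legal
(1,3): no bracket -> illegal
(2,1): flips 1 -> legal
(2,4): no bracket -> illegal
(3,1): no bracket -> illegal
(3,4): flips 1 -> legal
(3,5): no bracket -> illegal
(4,2): no bracket -> illegal
(4,5): flips 1 -> legal
(5,3): no bracket -> illegal
(5,4): no bracket -> illegal
(5,5): no bracket -> illegal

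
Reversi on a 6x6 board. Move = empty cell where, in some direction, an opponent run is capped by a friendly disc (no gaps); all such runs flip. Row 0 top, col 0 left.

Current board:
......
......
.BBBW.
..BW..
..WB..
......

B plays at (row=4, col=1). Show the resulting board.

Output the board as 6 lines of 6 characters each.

Place B at (4,1); scan 8 dirs for brackets.
Dir NW: first cell '.' (not opp) -> no flip
Dir N: first cell '.' (not opp) -> no flip
Dir NE: first cell 'B' (not opp) -> no flip
Dir W: first cell '.' (not opp) -> no flip
Dir E: opp run (4,2) capped by B -> flip
Dir SW: first cell '.' (not opp) -> no flip
Dir S: first cell '.' (not opp) -> no flip
Dir SE: first cell '.' (not opp) -> no flip
All flips: (4,2)

Answer: ......
......
.BBBW.
..BW..
.BBB..
......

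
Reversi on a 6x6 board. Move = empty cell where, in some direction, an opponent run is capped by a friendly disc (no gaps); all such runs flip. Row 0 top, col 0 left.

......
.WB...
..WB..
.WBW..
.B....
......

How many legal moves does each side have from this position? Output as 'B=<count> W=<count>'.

Answer: B=5 W=5

Derivation:
-- B to move --
(0,0): no bracket -> illegal
(0,1): no bracket -> illegal
(0,2): no bracket -> illegal
(1,0): flips 1 -> legal
(1,3): no bracket -> illegal
(2,0): no bracket -> illegal
(2,1): flips 2 -> legal
(2,4): no bracket -> illegal
(3,0): flips 1 -> legal
(3,4): flips 1 -> legal
(4,0): no bracket -> illegal
(4,2): no bracket -> illegal
(4,3): flips 1 -> legal
(4,4): no bracket -> illegal
B mobility = 5
-- W to move --
(0,1): no bracket -> illegal
(0,2): flips 1 -> legal
(0,3): no bracket -> illegal
(1,3): flips 2 -> legal
(1,4): no bracket -> illegal
(2,1): no bracket -> illegal
(2,4): flips 1 -> legal
(3,0): no bracket -> illegal
(3,4): no bracket -> illegal
(4,0): no bracket -> illegal
(4,2): flips 1 -> legal
(4,3): no bracket -> illegal
(5,0): no bracket -> illegal
(5,1): flips 1 -> legal
(5,2): no bracket -> illegal
W mobility = 5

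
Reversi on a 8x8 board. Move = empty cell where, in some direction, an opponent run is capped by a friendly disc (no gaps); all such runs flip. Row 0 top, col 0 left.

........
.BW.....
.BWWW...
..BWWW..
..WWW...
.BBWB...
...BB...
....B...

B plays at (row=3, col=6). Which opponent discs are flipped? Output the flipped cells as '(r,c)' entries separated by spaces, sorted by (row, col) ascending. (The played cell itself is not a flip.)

Dir NW: first cell '.' (not opp) -> no flip
Dir N: first cell '.' (not opp) -> no flip
Dir NE: first cell '.' (not opp) -> no flip
Dir W: opp run (3,5) (3,4) (3,3) capped by B -> flip
Dir E: first cell '.' (not opp) -> no flip
Dir SW: first cell '.' (not opp) -> no flip
Dir S: first cell '.' (not opp) -> no flip
Dir SE: first cell '.' (not opp) -> no flip

Answer: (3,3) (3,4) (3,5)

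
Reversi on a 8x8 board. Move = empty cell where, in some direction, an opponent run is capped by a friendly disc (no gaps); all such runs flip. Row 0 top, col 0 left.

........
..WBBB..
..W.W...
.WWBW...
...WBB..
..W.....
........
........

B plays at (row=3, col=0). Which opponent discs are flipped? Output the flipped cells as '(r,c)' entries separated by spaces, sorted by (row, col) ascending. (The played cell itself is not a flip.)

Answer: (3,1) (3,2)

Derivation:
Dir NW: edge -> no flip
Dir N: first cell '.' (not opp) -> no flip
Dir NE: first cell '.' (not opp) -> no flip
Dir W: edge -> no flip
Dir E: opp run (3,1) (3,2) capped by B -> flip
Dir SW: edge -> no flip
Dir S: first cell '.' (not opp) -> no flip
Dir SE: first cell '.' (not opp) -> no flip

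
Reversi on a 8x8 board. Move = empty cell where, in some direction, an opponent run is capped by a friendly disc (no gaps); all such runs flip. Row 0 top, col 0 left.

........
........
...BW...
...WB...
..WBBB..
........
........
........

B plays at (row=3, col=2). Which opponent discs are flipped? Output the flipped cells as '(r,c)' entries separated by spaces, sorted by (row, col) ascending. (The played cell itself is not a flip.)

Dir NW: first cell '.' (not opp) -> no flip
Dir N: first cell '.' (not opp) -> no flip
Dir NE: first cell 'B' (not opp) -> no flip
Dir W: first cell '.' (not opp) -> no flip
Dir E: opp run (3,3) capped by B -> flip
Dir SW: first cell '.' (not opp) -> no flip
Dir S: opp run (4,2), next='.' -> no flip
Dir SE: first cell 'B' (not opp) -> no flip

Answer: (3,3)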